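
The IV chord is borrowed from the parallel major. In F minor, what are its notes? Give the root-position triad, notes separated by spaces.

The root, Bb, is scale degree 4 — the same note in F minor and F major; only the chord quality changes. Stacking thirds in F major on Bb gives Bb–D–F.

Bb D F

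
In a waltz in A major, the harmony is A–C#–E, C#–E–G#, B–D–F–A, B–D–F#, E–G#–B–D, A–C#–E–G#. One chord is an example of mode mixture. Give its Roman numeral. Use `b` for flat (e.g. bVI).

A major has the diatonic set A, Bm, C#m, D, E, F#m, G#dim. A–C#–E = A, C#–E–G# = C#m, B–D–F# = Bm, E–G#–B–D = E7 and A–C#–E–G# = Amaj7 all belong to that set. B–D–F–A is not: scale degree 2 in A major carries Bm (ii). In A minor the chord on that degree is Bm7b5, so here it functions as iiø7, borrowed from the parallel minor.

iiø7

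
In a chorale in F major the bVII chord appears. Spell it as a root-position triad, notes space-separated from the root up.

Eb G Bb

Scale degree 7 in F major is E. bVII uses the lowered form, Eb, taken from F minor. Stacking thirds in F minor on Eb gives Eb–G–Bb.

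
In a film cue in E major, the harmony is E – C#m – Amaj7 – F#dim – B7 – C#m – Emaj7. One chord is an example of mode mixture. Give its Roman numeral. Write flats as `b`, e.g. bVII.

E major has the diatonic set E, F#m, G#m, A, B, C#m, D#dim. Of the given chords, E, C#m, Amaj7, B7 and Emaj7 are diatonic. F#dim (F#–A–C) is not: scale degree 2 in E major carries F#m (ii). In E minor the chord on that degree is F#dim, so here it functions as ii°, borrowed from the parallel minor.

ii°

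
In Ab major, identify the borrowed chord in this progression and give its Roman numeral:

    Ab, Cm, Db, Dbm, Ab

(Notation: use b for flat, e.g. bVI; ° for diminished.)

The diatonic triads in Ab major are Ab, Bbm, Cm, Db, Eb, Fm, Gdim. Ab, Cm and Db are all diatonic. But Dbm (Db–Fb–Ab) is foreign: the diatonic IV on degree 4 is Db, whereas Dbm comes from Ab minor. It is labeled iv.

iv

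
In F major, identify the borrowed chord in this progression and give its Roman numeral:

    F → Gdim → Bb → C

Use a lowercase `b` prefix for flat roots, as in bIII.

ii°

The diatonic triads in F major are F, Gm, Am, Bb, C, Dm, Edim. Of the given chords, F, Bb and C are diatonic. Gdim (G–Bb–Db) doesn't fit — on degree 2 F major would have Gm (ii). Gdim is the degree-2 chord of F minor, so it is the borrowed ii°.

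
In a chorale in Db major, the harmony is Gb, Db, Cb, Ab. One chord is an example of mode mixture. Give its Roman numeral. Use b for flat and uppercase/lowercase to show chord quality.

In Db major the diatonic chords are Db, Ebm, Fm, Gb, Ab, Bbm, Cdim. Gb, Db and Ab are all diatonic. Cb (Cb–Eb–Gb) is not: scale degree 7 in Db major carries Cdim (vii°). In Db minor the chord on that degree is Cb, so here it functions as bVII, borrowed from the parallel minor.

bVII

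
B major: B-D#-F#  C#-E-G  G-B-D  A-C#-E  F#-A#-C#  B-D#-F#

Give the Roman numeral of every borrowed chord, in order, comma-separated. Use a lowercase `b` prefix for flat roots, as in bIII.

ii°, bVI, bVII

B major has the diatonic set B, C#m, D#m, E, F#, G#m, A#dim. B–D#–F# = B and F#–A#–C# = F# are both diatonic. But C#–E–G is foreign: the diatonic ii on degree 2 is C#m, whereas C#dim comes from B minor. It is labeled ii°. G–B–D is not: scale degree 6 in B major carries G#m (vi). In B minor the chord on that degree is G, so here it functions as bVI, borrowed from the parallel minor. But A–C#–E is foreign: the diatonic vii° on degree 7 is A#dim, whereas A comes from B minor. It is labeled bVII.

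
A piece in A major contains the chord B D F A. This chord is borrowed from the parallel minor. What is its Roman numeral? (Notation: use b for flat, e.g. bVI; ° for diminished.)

B is scale degree 2 in A major. The diatonic chord on degree 2 would be Bm (ii), but B–D–F–A is the half-diminished-seventh chord from A minor. As a borrowed chord it is labeled iiø7.

iiø7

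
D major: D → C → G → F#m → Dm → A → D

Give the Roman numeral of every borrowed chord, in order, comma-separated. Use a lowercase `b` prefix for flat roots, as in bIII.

bVII, i

D major has the diatonic set D, Em, F#m, G, A, Bm, C#dim. D, G, F#m and A all belong to that set. C (C–E–G) doesn't fit — on degree 7 D major would have C#dim (vii°). C is the degree-7 chord of D minor, so it is the borrowed bVII. Dm (D–F–A) is not: scale degree 1 in D major carries D (I). In D minor the chord on that degree is Dm, so here it functions as i, borrowed from the parallel minor.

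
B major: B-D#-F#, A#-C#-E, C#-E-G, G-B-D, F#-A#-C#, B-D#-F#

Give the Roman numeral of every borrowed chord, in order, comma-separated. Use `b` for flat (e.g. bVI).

ii°, bVI

The diatonic triads in B major are B, C#m, D#m, E, F#, G#m, A#dim. Of the given chords, B–D#–F# = B, A#–C#–E = A#dim and F#–A#–C# = F# are diatonic. C#–E–G doesn't fit — on degree 2 B major would have C#m (ii). C#dim is the degree-2 chord of B minor, so it is the borrowed ii°. But G–B–D is foreign: the diatonic vi on degree 6 is G#m, whereas G comes from B minor. It is labeled bVI.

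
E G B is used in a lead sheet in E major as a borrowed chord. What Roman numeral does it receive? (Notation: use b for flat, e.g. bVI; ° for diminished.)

E is scale degree 1 in E major. The diatonic chord on degree 1 would be E (I), but E–G–B is the minor chord from E minor. As a borrowed chord it is labeled i.

i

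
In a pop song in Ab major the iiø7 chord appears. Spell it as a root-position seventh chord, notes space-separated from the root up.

Bb Db Fb Ab

The root, Bb, is scale degree 2 — the same note in Ab major and Ab minor; only the chord quality changes. In Ab minor the chord on Bb is Bb–Db–Fb–Ab.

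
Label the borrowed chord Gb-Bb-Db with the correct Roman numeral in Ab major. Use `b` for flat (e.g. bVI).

Gb is the lowered form of scale degree 7 in Ab major (the diatonic degree 7 is G). Diatonically Ab major has Gdim (vii°) on that degree; Gb–Bb–Db is instead the major chord native to Ab minor, so it takes the label bVII.

bVII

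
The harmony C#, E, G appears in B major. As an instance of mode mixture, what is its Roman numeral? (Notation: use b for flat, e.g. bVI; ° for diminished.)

ii°

C# is scale degree 2 in B major. The diatonic chord on degree 2 would be C#m (ii), but C#–E–G is the diminished chord from B minor. As a borrowed chord it is labeled ii°.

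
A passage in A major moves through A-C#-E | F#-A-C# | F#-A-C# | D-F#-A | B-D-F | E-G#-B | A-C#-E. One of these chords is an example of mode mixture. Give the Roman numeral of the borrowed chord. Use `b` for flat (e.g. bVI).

In A major the diatonic chords are A, Bm, C#m, D, E, F#m, G#dim. A–C#–E = A, F#–A–C# = F#m, D–F#–A = D and E–G#–B = E all belong to that set. B–D–F doesn't fit — on degree 2 A major would have Bm (ii). Bdim is the degree-2 chord of A minor, so it is the borrowed ii°.

ii°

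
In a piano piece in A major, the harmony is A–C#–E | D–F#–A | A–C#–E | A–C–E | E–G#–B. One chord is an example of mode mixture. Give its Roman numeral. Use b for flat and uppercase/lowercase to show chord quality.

i

In A major the diatonic chords are A, Bm, C#m, D, E, F#m, G#dim. A–C#–E = A, D–F#–A = D and E–G#–B = E are all diatonic. But A–C–E is foreign: the diatonic I on degree 1 is A, whereas Am comes from A minor. It is labeled i.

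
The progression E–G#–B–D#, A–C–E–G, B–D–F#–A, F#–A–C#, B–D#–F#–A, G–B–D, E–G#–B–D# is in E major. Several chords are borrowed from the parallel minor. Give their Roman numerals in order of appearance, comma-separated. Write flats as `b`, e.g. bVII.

iv7, v7, bIII

E major has the diatonic set E, F#m, G#m, A, B, C#m, D#dim. E–G#–B–D# = Emaj7, F#–A–C# = F#m and B–D#–F#–A = B7 are all diatonic. But A–C–E–G is foreign: the diatonic IV on degree 4 is A, whereas Am7 comes from E minor. It is labeled iv7. B–D–F#–A is not: scale degree 5 in E major carries B (V). In E minor the chord on that degree is Bm7, so here it functions as v7, borrowed from the parallel minor. G–B–D is not: scale degree 3 in E major carries G#m (iii). In E minor the chord on that degree is G, so here it functions as bIII, borrowed from the parallel minor.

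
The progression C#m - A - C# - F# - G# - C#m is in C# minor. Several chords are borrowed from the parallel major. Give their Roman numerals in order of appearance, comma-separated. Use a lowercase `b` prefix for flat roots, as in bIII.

C# minor has the diatonic set C#m, D#dim, E, F#m, G#, A, B (with V from harmonic minor). C#m, A and G# all belong to that set. C# (C#–E#–G#) doesn't fit — on degree 1 C# minor would have C#m (i). C# is the degree-1 chord of C# major, so it is the borrowed I. But F# (F#–A#–C#) is foreign: the diatonic iv on degree 4 is F#m, whereas F# comes from C# major. It is labeled IV.

I, IV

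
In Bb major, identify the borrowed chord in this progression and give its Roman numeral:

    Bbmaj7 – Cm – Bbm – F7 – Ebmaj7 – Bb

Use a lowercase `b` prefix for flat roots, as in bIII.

In Bb major the diatonic chords are Bb, Cm, Dm, Eb, F, Gm, Adim. Bbmaj7, Cm, F7, Ebmaj7 and Bb are all diatonic. Bbm (Bb–Db–F) doesn't fit — on degree 1 Bb major would have Bb (I). Bbm is the degree-1 chord of Bb minor, so it is the borrowed i.

i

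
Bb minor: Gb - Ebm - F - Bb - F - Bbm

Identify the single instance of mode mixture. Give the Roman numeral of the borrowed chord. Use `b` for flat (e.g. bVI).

I

The diatonic triads in Bb minor (with V from harmonic minor) are Bbm, Cdim, Db, Ebm, F, Gb, Ab. Of the given chords, Gb, Ebm, F and Bbm are diatonic. Bb (Bb–D–F) is not: scale degree 1 in Bb minor carries Bbm (i). In Bb major the chord on that degree is Bb, so here it functions as I, borrowed from the parallel major.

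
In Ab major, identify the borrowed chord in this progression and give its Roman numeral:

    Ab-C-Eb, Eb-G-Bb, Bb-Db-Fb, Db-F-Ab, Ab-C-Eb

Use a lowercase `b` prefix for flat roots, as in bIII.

In Ab major the diatonic chords are Ab, Bbm, Cm, Db, Eb, Fm, Gdim. Ab–C–Eb = Ab, Eb–G–Bb = Eb and Db–F–Ab = Db all belong to that set. Bb–Db–Fb doesn't fit — on degree 2 Ab major would have Bbm (ii). Bbdim is the degree-2 chord of Ab minor, so it is the borrowed ii°.

ii°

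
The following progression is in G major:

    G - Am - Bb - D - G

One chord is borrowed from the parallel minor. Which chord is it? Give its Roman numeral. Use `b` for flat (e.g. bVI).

bIII

The diatonic triads in G major are G, Am, Bm, C, D, Em, F#dim. Of the given chords, G, Am and D are diatonic. Bb (Bb–D–F) is not: scale degree 3 in G major carries Bm (iii). In G minor the chord on that degree is Bb, so here it functions as bIII, borrowed from the parallel minor.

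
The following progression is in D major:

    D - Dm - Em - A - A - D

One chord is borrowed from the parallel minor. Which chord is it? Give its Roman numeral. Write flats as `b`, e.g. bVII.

D major has the diatonic set D, Em, F#m, G, A, Bm, C#dim. Of the given chords, D, Em and A are diatonic. Dm (D–F–A) doesn't fit — on degree 1 D major would have D (I). Dm is the degree-1 chord of D minor, so it is the borrowed i.

i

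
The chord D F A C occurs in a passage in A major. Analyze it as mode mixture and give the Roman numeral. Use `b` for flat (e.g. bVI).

The root D is the diatonic 4th degree of A major; the borrowing shows in the chord quality. The diatonic chord on degree 4 would be D (IV), but D–F–A–C is the minor-seventh chord from A minor. As a borrowed chord it is labeled iv7.

iv7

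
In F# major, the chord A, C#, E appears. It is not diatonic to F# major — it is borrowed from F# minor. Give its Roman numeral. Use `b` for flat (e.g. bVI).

In F# major scale degree 3 is A#; A is its lowered form, from F# minor. Diatonically F# major has A#m (iii) on that degree; A–C#–E is instead the major chord native to F# minor, so it takes the label bIII.

bIII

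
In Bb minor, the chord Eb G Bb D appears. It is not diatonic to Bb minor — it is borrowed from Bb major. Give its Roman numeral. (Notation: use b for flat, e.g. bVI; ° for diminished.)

IVmaj7

The root Eb is the diatonic 4th degree of Bb minor; the borrowing shows in the chord quality. The diatonic chord on degree 4 would be Ebm (iv), but Eb–G–Bb–D is the major-seventh chord from Bb major. As a borrowed chord it is labeled IVmaj7.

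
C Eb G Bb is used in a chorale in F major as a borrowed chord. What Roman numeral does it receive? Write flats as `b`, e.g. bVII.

The root C is the diatonic 5th degree of F major; the borrowing shows in the chord quality. C–Eb–G–Bb is a minor-seventh chord — the form found in F minor, not the diatonic V (C). Borrowed into F major it is written v7.

v7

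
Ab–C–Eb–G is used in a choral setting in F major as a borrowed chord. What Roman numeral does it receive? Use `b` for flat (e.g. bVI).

bIIImaj7

Ab is the lowered form of scale degree 3 in F major (the diatonic degree 3 is A). The diatonic chord on degree 3 would be Am (iii), but Ab–C–Eb–G is the major-seventh chord from F minor. As a borrowed chord it is labeled bIIImaj7.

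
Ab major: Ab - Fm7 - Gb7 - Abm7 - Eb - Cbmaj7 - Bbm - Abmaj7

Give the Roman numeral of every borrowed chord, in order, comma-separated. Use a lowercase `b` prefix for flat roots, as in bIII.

The diatonic triads in Ab major are Ab, Bbm, Cm, Db, Eb, Fm, Gdim. Ab, Fm7, Eb, Bbm and Abmaj7 are all diatonic. Gb7 (Gb–Bb–Db–Fb) is not: scale degree 7 in Ab major carries Gdim (vii°). In Ab minor the chord on that degree is Gb7, so here it functions as bVII7, borrowed from the parallel minor. Abm7 (Ab–Cb–Eb–Gb) is not: scale degree 1 in Ab major carries Ab (I). In Ab minor the chord on that degree is Abm7, so here it functions as i7, borrowed from the parallel minor. Cbmaj7 (Cb–Eb–Gb–Bb) is not: scale degree 3 in Ab major carries Cm (iii). In Ab minor the chord on that degree is Cbmaj7, so here it functions as bIIImaj7, borrowed from the parallel minor.

bVII7, i7, bIIImaj7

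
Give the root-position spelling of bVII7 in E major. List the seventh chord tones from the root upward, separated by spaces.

Scale degree 7 in E major is D#. bVII7 uses the lowered form, D, taken from E minor. In E minor the chord on D is D–F#–A–C.

D F# A C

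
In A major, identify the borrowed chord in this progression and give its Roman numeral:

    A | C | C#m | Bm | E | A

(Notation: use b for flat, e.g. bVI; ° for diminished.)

bIII

In A major the diatonic chords are A, Bm, C#m, D, E, F#m, G#dim. Of the given chords, A, C#m, Bm and E are diatonic. C (C–E–G) is not: scale degree 3 in A major carries C#m (iii). In A minor the chord on that degree is C, so here it functions as bIII, borrowed from the parallel minor.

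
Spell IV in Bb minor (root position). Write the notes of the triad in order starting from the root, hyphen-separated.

The root, Eb, is scale degree 4 — the same note in Bb minor and Bb major; only the chord quality changes. Building the major chord from the parallel major on Eb: Eb–G–Bb.

Eb-G-Bb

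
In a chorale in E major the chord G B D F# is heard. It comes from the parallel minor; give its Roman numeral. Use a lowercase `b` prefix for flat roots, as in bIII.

bIIImaj7

G is the lowered form of scale degree 3 in E major (the diatonic degree 3 is G#). The diatonic chord on degree 3 would be G#m (iii), but G–B–D–F# is the major-seventh chord from E minor. As a borrowed chord it is labeled bIIImaj7.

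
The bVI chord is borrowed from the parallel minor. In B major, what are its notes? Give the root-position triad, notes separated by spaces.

The root of bVI is the lowered 6th degree: G# becomes G. Building the major chord from the parallel minor on G: G–B–D.

G B D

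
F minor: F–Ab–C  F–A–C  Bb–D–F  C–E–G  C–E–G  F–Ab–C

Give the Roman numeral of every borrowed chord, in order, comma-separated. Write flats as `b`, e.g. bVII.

F minor has the diatonic set Fm, Gdim, Ab, Bbm, C, Db, Eb (with V from harmonic minor). Of the given chords, F–Ab–C = Fm and C–E–G = C are diatonic. F–A–C is not: scale degree 1 in F minor carries Fm (i). In F major the chord on that degree is F, so here it functions as I, borrowed from the parallel major. But Bb–D–F is foreign: the diatonic iv on degree 4 is Bbm, whereas Bb comes from F major. It is labeled IV.

I, IV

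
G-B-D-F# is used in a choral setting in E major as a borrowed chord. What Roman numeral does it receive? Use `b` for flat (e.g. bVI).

bIIImaj7

The root G is the lowered 3rd scale degree — diatonically E major has G# there. Diatonically E major has G#m (iii) on that degree; G–B–D–F# is instead the major-seventh chord native to E minor, so it takes the label bIIImaj7.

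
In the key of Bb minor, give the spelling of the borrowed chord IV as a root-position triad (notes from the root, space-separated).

The root, Eb, is scale degree 4 — the same note in Bb minor and Bb major; only the chord quality changes. In Bb major the chord on Eb is Eb–G–Bb.

Eb G Bb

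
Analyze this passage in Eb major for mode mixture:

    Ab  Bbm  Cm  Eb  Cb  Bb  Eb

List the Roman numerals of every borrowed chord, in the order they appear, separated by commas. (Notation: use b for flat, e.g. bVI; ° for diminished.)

Eb major has the diatonic set Eb, Fm, Gm, Ab, Bb, Cm, Ddim. Ab, Cm, Eb and Bb all belong to that set. But Bbm (Bb–Db–F) is foreign: the diatonic V on degree 5 is Bb, whereas Bbm comes from Eb minor. It is labeled v. But Cb (Cb–Eb–Gb) is foreign: the diatonic vi on degree 6 is Cm, whereas Cb comes from Eb minor. It is labeled bVI.

v, bVI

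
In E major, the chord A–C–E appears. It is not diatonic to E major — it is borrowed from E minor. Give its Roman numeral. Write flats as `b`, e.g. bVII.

A is scale degree 4 in E major. A–C–E is a minor chord — the form found in E minor, not the diatonic IV (A). Borrowed into E major it is written iv.

iv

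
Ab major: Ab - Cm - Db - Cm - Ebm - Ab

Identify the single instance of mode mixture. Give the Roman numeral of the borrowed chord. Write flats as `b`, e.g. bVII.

v

Ab major has the diatonic set Ab, Bbm, Cm, Db, Eb, Fm, Gdim. Ab, Cm and Db all belong to that set. But Ebm (Eb–Gb–Bb) is foreign: the diatonic V on degree 5 is Eb, whereas Ebm comes from Ab minor. It is labeled v.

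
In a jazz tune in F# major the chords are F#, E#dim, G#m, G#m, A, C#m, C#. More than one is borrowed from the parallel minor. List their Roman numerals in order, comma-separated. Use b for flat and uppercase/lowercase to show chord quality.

F# major has the diatonic set F#, G#m, A#m, B, C#, D#m, E#dim. Of the given chords, F#, E#dim, G#m and C# are diatonic. A (A–C#–E) is not: scale degree 3 in F# major carries A#m (iii). In F# minor the chord on that degree is A, so here it functions as bIII, borrowed from the parallel minor. C#m (C#–E–G#) doesn't fit — on degree 5 F# major would have C# (V). C#m is the degree-5 chord of F# minor, so it is the borrowed v.

bIII, v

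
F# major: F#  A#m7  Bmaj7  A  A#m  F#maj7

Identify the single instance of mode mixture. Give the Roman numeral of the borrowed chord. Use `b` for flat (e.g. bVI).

The diatonic triads in F# major are F#, G#m, A#m, B, C#, D#m, E#dim. F#, A#m7, Bmaj7, A#m and F#maj7 all belong to that set. A (A–C#–E) doesn't fit — on degree 3 F# major would have A#m (iii). A is the degree-3 chord of F# minor, so it is the borrowed bIII.

bIII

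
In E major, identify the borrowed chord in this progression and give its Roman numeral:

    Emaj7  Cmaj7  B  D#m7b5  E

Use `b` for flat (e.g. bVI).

bVImaj7

E major has the diatonic set E, F#m, G#m, A, B, C#m, D#dim. Of the given chords, Emaj7, B, D#m7b5 and E are diatonic. Cmaj7 (C–E–G–B) doesn't fit — on degree 6 E major would have C#m (vi). Cmaj7 is the degree-6 chord of E minor, so it is the borrowed bVImaj7.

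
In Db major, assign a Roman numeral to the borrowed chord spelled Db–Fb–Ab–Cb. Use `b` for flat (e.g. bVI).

The root Db is the diatonic 1st degree of Db major; the borrowing shows in the chord quality. Db–Fb–Ab–Cb is a minor-seventh chord — the form found in Db minor, not the diatonic I (Db). Borrowed into Db major it is written i7.

i7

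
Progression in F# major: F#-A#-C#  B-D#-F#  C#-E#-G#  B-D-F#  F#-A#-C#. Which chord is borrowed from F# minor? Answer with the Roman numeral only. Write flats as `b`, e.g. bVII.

In F# major the diatonic chords are F#, G#m, A#m, B, C#, D#m, E#dim. F#–A#–C# = F#, B–D#–F# = B and C#–E#–G# = C# all belong to that set. B–D–F# is not: scale degree 4 in F# major carries B (IV). In F# minor the chord on that degree is Bm, so here it functions as iv, borrowed from the parallel minor.

iv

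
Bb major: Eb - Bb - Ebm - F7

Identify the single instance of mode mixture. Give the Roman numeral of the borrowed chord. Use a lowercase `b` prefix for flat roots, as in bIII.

The diatonic triads in Bb major are Bb, Cm, Dm, Eb, F, Gm, Adim. Eb, Bb and F7 are all diatonic. Ebm (Eb–Gb–Bb) is not: scale degree 4 in Bb major carries Eb (IV). In Bb minor the chord on that degree is Ebm, so here it functions as iv, borrowed from the parallel minor.

iv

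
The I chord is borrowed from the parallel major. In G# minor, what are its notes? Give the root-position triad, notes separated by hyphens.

G#-B#-D#

I is built on scale degree 1, which is G# in both G# minor and its parallel. Building the major chord from the parallel major on G#: G#–B#–D#.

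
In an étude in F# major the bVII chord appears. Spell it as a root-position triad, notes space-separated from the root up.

The root of bVII is the lowered 7th degree: E# becomes E. Building the major chord from the parallel minor on E: E–G#–B.

E G# B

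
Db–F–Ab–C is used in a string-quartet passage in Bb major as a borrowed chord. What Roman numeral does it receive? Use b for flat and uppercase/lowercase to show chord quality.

Db is the lowered form of scale degree 3 in Bb major (the diatonic degree 3 is D). The diatonic chord on degree 3 would be Dm (iii), but Db–F–Ab–C is the major-seventh chord from Bb minor. As a borrowed chord it is labeled bIIImaj7.

bIIImaj7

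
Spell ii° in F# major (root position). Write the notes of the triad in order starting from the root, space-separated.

The root, G#, is scale degree 2 — the same note in F# major and F# minor; only the chord quality changes. In F# minor the chord on G# is G#–B–D.

G# B D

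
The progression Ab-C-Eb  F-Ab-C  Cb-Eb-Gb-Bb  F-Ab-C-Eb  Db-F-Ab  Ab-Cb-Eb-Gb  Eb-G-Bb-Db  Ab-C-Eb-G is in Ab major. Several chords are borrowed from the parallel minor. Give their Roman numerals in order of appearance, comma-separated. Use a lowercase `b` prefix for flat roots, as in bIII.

Ab major has the diatonic set Ab, Bbm, Cm, Db, Eb, Fm, Gdim. Of the given chords, Ab–C–Eb = Ab, F–Ab–C = Fm, F–Ab–C–Eb = Fm7, Db–F–Ab = Db, Eb–G–Bb–Db = Eb7 and Ab–C–Eb–G = Abmaj7 are diatonic. But Cb–Eb–Gb–Bb is foreign: the diatonic iii on degree 3 is Cm, whereas Cbmaj7 comes from Ab minor. It is labeled bIIImaj7. Ab–Cb–Eb–Gb doesn't fit — on degree 1 Ab major would have Ab (I). Abm7 is the degree-1 chord of Ab minor, so it is the borrowed i7.

bIIImaj7, i7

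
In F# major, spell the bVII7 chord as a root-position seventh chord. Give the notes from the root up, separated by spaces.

E G# B D

bVII7 is built on the lowered scale degree 7. In F# major degree 7 is E#; lowered it becomes E. Stacking thirds in F# minor on E gives E–G#–B–D.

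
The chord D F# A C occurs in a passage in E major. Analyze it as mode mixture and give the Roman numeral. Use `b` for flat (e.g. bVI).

bVII7

The root D is the lowered 7th scale degree — diatonically E major has D# there. The diatonic chord on degree 7 would be D#dim (vii°), but D–F#–A–C is the dominant-seventh chord from E minor. As a borrowed chord it is labeled bVII7.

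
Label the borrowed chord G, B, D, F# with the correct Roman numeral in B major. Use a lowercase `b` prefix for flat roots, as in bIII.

bVImaj7

The root G is the lowered 6th scale degree — diatonically B major has G# there. G–B–D–F# is a major-seventh chord — the form found in B minor, not the diatonic vi (G#m). Borrowed into B major it is written bVImaj7.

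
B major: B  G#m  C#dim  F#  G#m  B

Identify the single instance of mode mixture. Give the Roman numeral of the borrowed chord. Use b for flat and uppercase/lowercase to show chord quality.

ii°

The diatonic triads in B major are B, C#m, D#m, E, F#, G#m, A#dim. B, G#m and F# all belong to that set. But C#dim (C#–E–G) is foreign: the diatonic ii on degree 2 is C#m, whereas C#dim comes from B minor. It is labeled ii°.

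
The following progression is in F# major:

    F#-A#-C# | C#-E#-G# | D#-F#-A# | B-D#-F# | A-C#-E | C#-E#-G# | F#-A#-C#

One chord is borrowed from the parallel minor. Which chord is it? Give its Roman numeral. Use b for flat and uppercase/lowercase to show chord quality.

bIII

In F# major the diatonic chords are F#, G#m, A#m, B, C#, D#m, E#dim. F#–A#–C# = F#, C#–E#–G# = C#, D#–F#–A# = D#m and B–D#–F# = B are all diatonic. A–C#–E is not: scale degree 3 in F# major carries A#m (iii). In F# minor the chord on that degree is A, so here it functions as bIII, borrowed from the parallel minor.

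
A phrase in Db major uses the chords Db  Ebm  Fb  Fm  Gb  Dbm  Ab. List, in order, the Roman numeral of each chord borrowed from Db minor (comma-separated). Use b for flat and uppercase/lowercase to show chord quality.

bIII, i

The diatonic triads in Db major are Db, Ebm, Fm, Gb, Ab, Bbm, Cdim. Of the given chords, Db, Ebm, Fm, Gb and Ab are diatonic. Fb (Fb–Ab–Cb) is not: scale degree 3 in Db major carries Fm (iii). In Db minor the chord on that degree is Fb, so here it functions as bIII, borrowed from the parallel minor. Dbm (Db–Fb–Ab) is not: scale degree 1 in Db major carries Db (I). In Db minor the chord on that degree is Dbm, so here it functions as i, borrowed from the parallel minor.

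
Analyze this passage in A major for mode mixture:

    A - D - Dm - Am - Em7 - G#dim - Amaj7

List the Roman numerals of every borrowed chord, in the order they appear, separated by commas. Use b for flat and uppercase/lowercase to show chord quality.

iv, i, v7

A major has the diatonic set A, Bm, C#m, D, E, F#m, G#dim. A, D, G#dim and Amaj7 all belong to that set. Dm (D–F–A) is not: scale degree 4 in A major carries D (IV). In A minor the chord on that degree is Dm, so here it functions as iv, borrowed from the parallel minor. Am (A–C–E) is not: scale degree 1 in A major carries A (I). In A minor the chord on that degree is Am, so here it functions as i, borrowed from the parallel minor. But Em7 (E–G–B–D) is foreign: the diatonic V on degree 5 is E, whereas Em7 comes from A minor. It is labeled v7.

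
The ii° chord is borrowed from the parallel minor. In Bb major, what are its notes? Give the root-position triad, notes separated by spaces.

C Eb Gb

The root, C, is scale degree 2 — the same note in Bb major and Bb minor; only the chord quality changes. Stacking thirds in Bb minor on C gives C–Eb–Gb.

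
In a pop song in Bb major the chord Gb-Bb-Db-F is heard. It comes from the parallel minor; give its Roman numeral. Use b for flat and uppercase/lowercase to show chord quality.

In Bb major scale degree 6 is G; Gb is its lowered form, from Bb minor. The diatonic chord on degree 6 would be Gm (vi), but Gb–Bb–Db–F is the major-seventh chord from Bb minor. As a borrowed chord it is labeled bVImaj7.

bVImaj7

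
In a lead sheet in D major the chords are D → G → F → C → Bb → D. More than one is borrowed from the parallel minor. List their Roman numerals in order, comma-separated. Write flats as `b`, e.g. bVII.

D major has the diatonic set D, Em, F#m, G, A, Bm, C#dim. Of the given chords, D and G are diatonic. But F (F–A–C) is foreign: the diatonic iii on degree 3 is F#m, whereas F comes from D minor. It is labeled bIII. C (C–E–G) doesn't fit — on degree 7 D major would have C#dim (vii°). C is the degree-7 chord of D minor, so it is the borrowed bVII. But Bb (Bb–D–F) is foreign: the diatonic vi on degree 6 is Bm, whereas Bb comes from D minor. It is labeled bVI.

bIII, bVII, bVI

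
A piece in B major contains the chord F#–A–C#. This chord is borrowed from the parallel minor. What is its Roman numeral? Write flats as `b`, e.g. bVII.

The root F# is the diatonic 5th degree of B major; the borrowing shows in the chord quality. Diatonically B major has F# (V) on that degree; F#–A–C# is instead the minor chord native to B minor, so it takes the label v.

v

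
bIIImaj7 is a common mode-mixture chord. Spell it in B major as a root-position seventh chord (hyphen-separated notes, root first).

The root of bIIImaj7 is the lowered 3rd degree: D# becomes D. Building the major-seventh chord from the parallel minor on D: D–F#–A–C#.

D-F#-A-C#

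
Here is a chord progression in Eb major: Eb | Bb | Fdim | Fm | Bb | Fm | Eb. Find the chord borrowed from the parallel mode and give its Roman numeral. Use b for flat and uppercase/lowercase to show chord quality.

ii°

The diatonic triads in Eb major are Eb, Fm, Gm, Ab, Bb, Cm, Ddim. Of the given chords, Eb, Bb and Fm are diatonic. Fdim (F–Ab–Cb) is not: scale degree 2 in Eb major carries Fm (ii). In Eb minor the chord on that degree is Fdim, so here it functions as ii°, borrowed from the parallel minor.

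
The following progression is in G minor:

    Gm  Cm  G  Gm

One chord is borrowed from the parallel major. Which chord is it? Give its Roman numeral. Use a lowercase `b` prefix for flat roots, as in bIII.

In G minor (with V from harmonic minor) the diatonic chords are Gm, Adim, Bb, Cm, D, Eb, F. Gm and Cm are both diatonic. G (G–B–D) is not: scale degree 1 in G minor carries Gm (i). In G major the chord on that degree is G, so here it functions as I, borrowed from the parallel major.

I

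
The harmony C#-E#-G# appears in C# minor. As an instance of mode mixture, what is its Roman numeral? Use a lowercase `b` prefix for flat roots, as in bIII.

The root C# is the diatonic 1st degree of C# minor; the borrowing shows in the chord quality. Diatonically C# minor has C#m (i) on that degree; C#–E#–G# is instead the major chord native to C# major, so it takes the label I.

I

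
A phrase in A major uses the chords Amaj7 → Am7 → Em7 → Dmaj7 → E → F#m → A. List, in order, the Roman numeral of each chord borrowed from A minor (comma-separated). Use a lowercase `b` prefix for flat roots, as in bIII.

i7, v7

A major has the diatonic set A, Bm, C#m, D, E, F#m, G#dim. Of the given chords, Amaj7, Dmaj7, E, F#m and A are diatonic. But Am7 (A–C–E–G) is foreign: the diatonic I on degree 1 is A, whereas Am7 comes from A minor. It is labeled i7. Em7 (E–G–B–D) doesn't fit — on degree 5 A major would have E (V). Em7 is the degree-5 chord of A minor, so it is the borrowed v7.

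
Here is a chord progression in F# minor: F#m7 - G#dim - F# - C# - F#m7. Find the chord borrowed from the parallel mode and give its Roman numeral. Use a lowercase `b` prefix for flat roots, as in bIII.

The diatonic triads in F# minor (with V from harmonic minor) are F#m, G#dim, A, Bm, C#, D, E. F#m7, G#dim and C# are all diatonic. But F# (F#–A#–C#) is foreign: the diatonic i on degree 1 is F#m, whereas F# comes from F# major. It is labeled I.

I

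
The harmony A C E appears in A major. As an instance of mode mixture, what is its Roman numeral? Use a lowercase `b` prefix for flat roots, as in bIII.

i

A is scale degree 1 in A major. Diatonically A major has A (I) on that degree; A–C–E is instead the minor chord native to A minor, so it takes the label i.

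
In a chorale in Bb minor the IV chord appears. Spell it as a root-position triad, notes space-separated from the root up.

The root, Eb, is scale degree 4 — the same note in Bb minor and Bb major; only the chord quality changes. Stacking thirds in Bb major on Eb gives Eb–G–Bb.

Eb G Bb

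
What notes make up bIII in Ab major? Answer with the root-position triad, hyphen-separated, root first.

Scale degree 3 in Ab major is C. bIII uses the lowered form, Cb, taken from Ab minor. Building the major chord from the parallel minor on Cb: Cb–Eb–Gb.

Cb-Eb-Gb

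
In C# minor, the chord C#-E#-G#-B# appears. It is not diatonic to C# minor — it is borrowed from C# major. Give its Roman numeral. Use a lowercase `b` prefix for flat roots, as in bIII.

Imaj7

C# is scale degree 1 in C# minor. C#–E#–G#–B# is a major-seventh chord — the form found in C# major, not the diatonic i (C#m). Borrowed into C# minor it is written Imaj7.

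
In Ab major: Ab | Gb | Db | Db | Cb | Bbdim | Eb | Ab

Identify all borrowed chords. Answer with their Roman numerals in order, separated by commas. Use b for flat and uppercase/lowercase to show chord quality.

In Ab major the diatonic chords are Ab, Bbm, Cm, Db, Eb, Fm, Gdim. Ab, Db and Eb all belong to that set. Gb (Gb–Bb–Db) is not: scale degree 7 in Ab major carries Gdim (vii°). In Ab minor the chord on that degree is Gb, so here it functions as bVII, borrowed from the parallel minor. Cb (Cb–Eb–Gb) is not: scale degree 3 in Ab major carries Cm (iii). In Ab minor the chord on that degree is Cb, so here it functions as bIII, borrowed from the parallel minor. But Bbdim (Bb–Db–Fb) is foreign: the diatonic ii on degree 2 is Bbm, whereas Bbdim comes from Ab minor. It is labeled ii°.

bVII, bIII, ii°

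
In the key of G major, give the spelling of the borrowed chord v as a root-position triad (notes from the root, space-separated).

The root, D, is scale degree 5 — the same note in G major and G minor; only the chord quality changes. In G minor the chord on D is D–F–A.

D F A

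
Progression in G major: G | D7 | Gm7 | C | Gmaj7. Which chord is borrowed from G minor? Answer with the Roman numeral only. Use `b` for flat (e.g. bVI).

G major has the diatonic set G, Am, Bm, C, D, Em, F#dim. G, D7, C and Gmaj7 all belong to that set. Gm7 (G–Bb–D–F) is not: scale degree 1 in G major carries G (I). In G minor the chord on that degree is Gm7, so here it functions as i7, borrowed from the parallel minor.

i7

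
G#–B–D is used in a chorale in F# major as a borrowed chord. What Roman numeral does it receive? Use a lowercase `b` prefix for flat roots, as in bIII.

The root G# is the diatonic 2nd degree of F# major; the borrowing shows in the chord quality. Diatonically F# major has G#m (ii) on that degree; G#–B–D is instead the diminished chord native to F# minor, so it takes the label ii°.

ii°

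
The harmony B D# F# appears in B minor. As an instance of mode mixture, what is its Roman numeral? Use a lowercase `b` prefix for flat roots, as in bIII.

The root B is the diatonic 1st degree of B minor; the borrowing shows in the chord quality. B–D#–F# is a major chord — the form found in B major, not the diatonic i (Bm). Borrowed into B minor it is written I.

I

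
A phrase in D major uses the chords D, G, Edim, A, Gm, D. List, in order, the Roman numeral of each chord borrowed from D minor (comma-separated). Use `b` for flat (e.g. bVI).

ii°, iv

In D major the diatonic chords are D, Em, F#m, G, A, Bm, C#dim. D, G and A all belong to that set. But Edim (E–G–Bb) is foreign: the diatonic ii on degree 2 is Em, whereas Edim comes from D minor. It is labeled ii°. But Gm (G–Bb–D) is foreign: the diatonic IV on degree 4 is G, whereas Gm comes from D minor. It is labeled iv.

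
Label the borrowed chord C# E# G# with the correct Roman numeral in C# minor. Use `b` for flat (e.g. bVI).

I

C# is scale degree 1 in C# minor. The diatonic chord on degree 1 would be C#m (i), but C#–E#–G# is the major chord from C# major. As a borrowed chord it is labeled I.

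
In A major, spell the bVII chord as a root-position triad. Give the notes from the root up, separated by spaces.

Scale degree 7 in A major is G#. bVII uses the lowered form, G, taken from A minor. Building the major chord from the parallel minor on G: G–B–D.

G B D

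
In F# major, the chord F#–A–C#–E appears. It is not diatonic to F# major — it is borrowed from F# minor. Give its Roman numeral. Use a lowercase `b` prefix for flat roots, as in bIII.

The root F# is the diatonic 1st degree of F# major; the borrowing shows in the chord quality. The diatonic chord on degree 1 would be F# (I), but F#–A–C#–E is the minor-seventh chord from F# minor. As a borrowed chord it is labeled i7.

i7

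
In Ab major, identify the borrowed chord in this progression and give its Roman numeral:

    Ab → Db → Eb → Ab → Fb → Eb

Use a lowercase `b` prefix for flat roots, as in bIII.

Ab major has the diatonic set Ab, Bbm, Cm, Db, Eb, Fm, Gdim. Of the given chords, Ab, Db and Eb are diatonic. Fb (Fb–Ab–Cb) is not: scale degree 6 in Ab major carries Fm (vi). In Ab minor the chord on that degree is Fb, so here it functions as bVI, borrowed from the parallel minor.

bVI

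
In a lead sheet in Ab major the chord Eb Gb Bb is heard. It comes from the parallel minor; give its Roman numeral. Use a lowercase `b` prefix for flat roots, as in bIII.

v

The root Eb is the diatonic 5th degree of Ab major; the borrowing shows in the chord quality. The diatonic chord on degree 5 would be Eb (V), but Eb–Gb–Bb is the minor chord from Ab minor. As a borrowed chord it is labeled v.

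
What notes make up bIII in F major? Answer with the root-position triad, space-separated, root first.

bIII is built on the lowered scale degree 3. In F major degree 3 is A; lowered it becomes Ab. Building the major chord from the parallel minor on Ab: Ab–C–Eb.

Ab C Eb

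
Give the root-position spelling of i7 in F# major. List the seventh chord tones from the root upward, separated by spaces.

i7 is built on scale degree 1, which is F# in both F# major and its parallel. In F# minor the chord on F# is F#–A–C#–E.

F# A C# E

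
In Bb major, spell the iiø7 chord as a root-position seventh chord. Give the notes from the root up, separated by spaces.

The root, C, is scale degree 2 — the same note in Bb major and Bb minor; only the chord quality changes. Building the half-diminished-seventh chord from the parallel minor on C: C–Eb–Gb–Bb.

C Eb Gb Bb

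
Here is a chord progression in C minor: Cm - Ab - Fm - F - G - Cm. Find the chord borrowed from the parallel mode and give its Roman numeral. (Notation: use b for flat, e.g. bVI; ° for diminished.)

C minor has the diatonic set Cm, Ddim, Eb, Fm, G, Ab, Bb (with V from harmonic minor). Of the given chords, Cm, Ab, Fm and G are diatonic. But F (F–A–C) is foreign: the diatonic iv on degree 4 is Fm, whereas F comes from C major. It is labeled IV.

IV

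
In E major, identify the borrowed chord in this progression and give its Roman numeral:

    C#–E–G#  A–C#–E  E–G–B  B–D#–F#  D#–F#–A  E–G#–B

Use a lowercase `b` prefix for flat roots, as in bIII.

i

In E major the diatonic chords are E, F#m, G#m, A, B, C#m, D#dim. Of the given chords, C#–E–G# = C#m, A–C#–E = A, B–D#–F# = B, D#–F#–A = D#dim and E–G#–B = E are diatonic. E–G–B doesn't fit — on degree 1 E major would have E (I). Em is the degree-1 chord of E minor, so it is the borrowed i.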